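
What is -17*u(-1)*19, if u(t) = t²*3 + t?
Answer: -646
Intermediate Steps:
u(t) = t + 3*t² (u(t) = 3*t² + t = t + 3*t²)
-17*u(-1)*19 = -(-17)*(1 + 3*(-1))*19 = -(-17)*(1 - 3)*19 = -(-17)*(-2)*19 = -17*2*19 = -34*19 = -646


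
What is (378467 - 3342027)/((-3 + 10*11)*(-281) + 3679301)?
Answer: -1481780/1824617 ≈ -0.81210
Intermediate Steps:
(378467 - 3342027)/((-3 + 10*11)*(-281) + 3679301) = -2963560/((-3 + 110)*(-281) + 3679301) = -2963560/(107*(-281) + 3679301) = -2963560/(-30067 + 3679301) = -2963560/3649234 = -2963560*1/3649234 = -1481780/1824617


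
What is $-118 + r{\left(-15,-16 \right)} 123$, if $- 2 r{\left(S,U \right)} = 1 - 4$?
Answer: $\frac{133}{2} \approx 66.5$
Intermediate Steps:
$r{\left(S,U \right)} = \frac{3}{2}$ ($r{\left(S,U \right)} = - \frac{1 - 4}{2} = \left(- \frac{1}{2}\right) \left(-3\right) = \frac{3}{2}$)
$-118 + r{\left(-15,-16 \right)} 123 = -118 + \frac{3}{2} \cdot 123 = -118 + \frac{369}{2} = \frac{133}{2}$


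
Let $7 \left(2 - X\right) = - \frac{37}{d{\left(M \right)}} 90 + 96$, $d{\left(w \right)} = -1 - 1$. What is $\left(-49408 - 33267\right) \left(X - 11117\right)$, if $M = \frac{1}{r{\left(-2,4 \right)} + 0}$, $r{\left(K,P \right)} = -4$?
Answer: $\frac{6578119050}{7} \approx 9.3973 \cdot 10^{8}$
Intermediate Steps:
$M = - \frac{1}{4}$ ($M = \frac{1}{-4 + 0} = \frac{1}{-4} = - \frac{1}{4} \approx -0.25$)
$d{\left(w \right)} = -2$
$X = - \frac{1747}{7}$ ($X = 2 - \frac{- \frac{37}{-2} \cdot 90 + 96}{7} = 2 - \frac{\left(-37\right) \left(- \frac{1}{2}\right) 90 + 96}{7} = 2 - \frac{\frac{37}{2} \cdot 90 + 96}{7} = 2 - \frac{1665 + 96}{7} = 2 - \frac{1761}{7} = - \frac{1747}{7} \approx -249.57$)
$\left(-49408 - 33267\right) \left(X - 11117\right) = \left(-49408 - 33267\right) \left(- \frac{1747}{7} - 11117\right) = \left(-82675\right) \left(- \frac{79566}{7}\right) = \frac{6578119050}{7}$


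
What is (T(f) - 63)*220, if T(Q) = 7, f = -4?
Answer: -12320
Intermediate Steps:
(T(f) - 63)*220 = (7 - 63)*220 = -56*220 = -12320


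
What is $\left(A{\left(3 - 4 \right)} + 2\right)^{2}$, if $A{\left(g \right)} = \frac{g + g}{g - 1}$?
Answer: $9$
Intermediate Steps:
$A{\left(g \right)} = \frac{2 g}{-1 + g}$
$\left(A{\left(3 - 4 \right)} + 2\right)^{2} = \left(\frac{2 \left(3 - 4\right)}{-1 + \left(3 - 4\right)} + 2\right)^{2} = \left(2 \left(-1\right) \frac{1}{-1 - 1} + 2\right)^{2} = \left(2 \left(-1\right) \frac{1}{-2} + 2\right)^{2} = \left(2 \left(-1\right) \left(- \frac{1}{2}\right) + 2\right)^{2} = \left(1 + 2\right)^{2} = 3^{2} = 9$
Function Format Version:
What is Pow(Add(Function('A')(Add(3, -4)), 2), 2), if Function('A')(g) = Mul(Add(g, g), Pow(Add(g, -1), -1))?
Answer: 9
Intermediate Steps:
Function('A')(g) = Mul(2, g, Pow(Add(-1, g), -1)) (Function('A')(g) = Mul(Mul(2, g), Pow(Add(-1, g), -1)) = Mul(2, g, Pow(Add(-1, g), -1)))
Pow(Add(Function('A')(Add(3, -4)), 2), 2) = Pow(Add(Mul(2, Add(3, -4), Pow(Add(-1, Add(3, -4)), -1)), 2), 2) = Pow(Add(Mul(2, -1, Pow(Add(-1, -1), -1)), 2), 2) = Pow(Add(Mul(2, -1, Pow(-2, -1)), 2), 2) = Pow(Add(Mul(2, -1, Rational(-1, 2)), 2), 2) = Pow(Add(1, 2), 2) = Pow(3, 2) = 9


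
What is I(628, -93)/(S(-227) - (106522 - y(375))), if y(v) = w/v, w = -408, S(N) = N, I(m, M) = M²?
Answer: -1081125/13343761 ≈ -0.081021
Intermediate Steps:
y(v) = -408/v
I(628, -93)/(S(-227) - (106522 - y(375))) = (-93)²/(-227 - (106522 - (-408)/375)) = 8649/(-227 - (106522 - (-408)/375)) = 8649/(-227 - (106522 - 1*(-136/125))) = 8649/(-227 - (106522 + 136/125)) = 8649/(-227 - 1*13315386/125) = 8649/(-227 - 13315386/125) = 8649/(-13343761/125) = 8649*(-125/13343761) = -1081125/13343761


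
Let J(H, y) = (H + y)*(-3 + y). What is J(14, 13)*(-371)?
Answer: -100170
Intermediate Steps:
J(H, y) = (-3 + y)*(H + y)
J(14, 13)*(-371) = (13**2 - 3*14 - 3*13 + 14*13)*(-371) = (169 - 42 - 39 + 182)*(-371) = 270*(-371) = -100170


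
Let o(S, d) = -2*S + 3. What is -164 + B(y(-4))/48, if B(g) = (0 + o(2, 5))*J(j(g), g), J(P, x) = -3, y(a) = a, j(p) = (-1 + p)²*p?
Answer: -2623/16 ≈ -163.94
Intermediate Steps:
j(p) = p*(-1 + p)²
o(S, d) = 3 - 2*S
B(g) = 3 (B(g) = (0 + (3 - 2*2))*(-3) = (0 + (3 - 4))*(-3) = (0 - 1)*(-3) = -1*(-3) = 3)
-164 + B(y(-4))/48 = -164 + 3/48 = -164 + 3*(1/48) = -164 + 1/16 = -2623/16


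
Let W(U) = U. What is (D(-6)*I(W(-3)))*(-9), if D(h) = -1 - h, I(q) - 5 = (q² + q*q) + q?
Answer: -900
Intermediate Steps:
I(q) = 5 + q + 2*q² (I(q) = 5 + ((q² + q*q) + q) = 5 + ((q² + q²) + q) = 5 + (2*q² + q) = 5 + (q + 2*q²) = 5 + q + 2*q²)
(D(-6)*I(W(-3)))*(-9) = ((-1 - 1*(-6))*(5 - 3 + 2*(-3)²))*(-9) = ((-1 + 6)*(5 - 3 + 2*9))*(-9) = (5*(5 - 3 + 18))*(-9) = (5*20)*(-9) = 100*(-9) = -900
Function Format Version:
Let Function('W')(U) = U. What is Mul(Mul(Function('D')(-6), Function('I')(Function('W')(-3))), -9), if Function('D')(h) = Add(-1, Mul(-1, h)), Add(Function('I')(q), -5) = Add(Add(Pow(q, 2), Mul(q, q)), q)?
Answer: -900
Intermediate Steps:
Function('I')(q) = Add(5, q, Mul(2, Pow(q, 2))) (Function('I')(q) = Add(5, Add(Add(Pow(q, 2), Mul(q, q)), q)) = Add(5, Add(Add(Pow(q, 2), Pow(q, 2)), q)) = Add(5, Add(Mul(2, Pow(q, 2)), q)) = Add(5, Add(q, Mul(2, Pow(q, 2)))) = Add(5, q, Mul(2, Pow(q, 2))))
Mul(Mul(Function('D')(-6), Function('I')(Function('W')(-3))), -9) = Mul(Mul(Add(-1, Mul(-1, -6)), Add(5, -3, Mul(2, Pow(-3, 2)))), -9) = Mul(Mul(Add(-1, 6), Add(5, -3, Mul(2, 9))), -9) = Mul(Mul(5, Add(5, -3, 18)), -9) = Mul(Mul(5, 20), -9) = Mul(100, -9) = -900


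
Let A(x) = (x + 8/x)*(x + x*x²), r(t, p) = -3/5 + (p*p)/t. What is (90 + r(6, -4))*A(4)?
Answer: 187816/5 ≈ 37563.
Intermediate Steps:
r(t, p) = -⅗ + p²/t (r(t, p) = -3*⅕ + p²/t = -⅗ + p²/t)
A(x) = (x + x³)*(x + 8/x) (A(x) = (x + 8/x)*(x + x³) = (x + x³)*(x + 8/x))
(90 + r(6, -4))*A(4) = (90 + (-⅗ + (-4)²/6))*(8 + 4⁴ + 9*4²) = (90 + (-⅗ + 16*(⅙)))*(8 + 256 + 9*16) = (90 + (-⅗ + 8/3))*(8 + 256 + 144) = (90 + 31/15)*408 = (1381/15)*408 = 187816/5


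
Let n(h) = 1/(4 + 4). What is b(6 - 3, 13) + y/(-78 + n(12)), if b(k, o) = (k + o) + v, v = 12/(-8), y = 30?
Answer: 17587/1246 ≈ 14.115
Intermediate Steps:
v = -3/2 (v = 12*(-⅛) = -3/2 ≈ -1.5000)
n(h) = ⅛ (n(h) = 1/8 = ⅛)
b(k, o) = -3/2 + k + o (b(k, o) = (k + o) - 3/2 = -3/2 + k + o)
b(6 - 3, 13) + y/(-78 + n(12)) = (-3/2 + (6 - 3) + 13) + 30/(-78 + ⅛) = (-3/2 + 3 + 13) + 30/(-623/8) = 29/2 + 30*(-8/623) = 29/2 - 240/623 = 17587/1246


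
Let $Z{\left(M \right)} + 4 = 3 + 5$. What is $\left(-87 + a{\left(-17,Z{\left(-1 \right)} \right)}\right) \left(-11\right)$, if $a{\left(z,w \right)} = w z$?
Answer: $1705$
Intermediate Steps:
$Z{\left(M \right)} = 4$ ($Z{\left(M \right)} = -4 + \left(3 + 5\right) = -4 + 8 = 4$)
$\left(-87 + a{\left(-17,Z{\left(-1 \right)} \right)}\right) \left(-11\right) = \left(-87 + 4 \left(-17\right)\right) \left(-11\right) = \left(-87 - 68\right) \left(-11\right) = \left(-155\right) \left(-11\right) = 1705$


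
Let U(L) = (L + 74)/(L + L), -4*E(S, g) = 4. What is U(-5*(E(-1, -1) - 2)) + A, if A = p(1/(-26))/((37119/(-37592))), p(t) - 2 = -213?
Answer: 80420317/371190 ≈ 216.66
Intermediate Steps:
E(S, g) = -1 (E(S, g) = -¼*4 = -1)
p(t) = -211 (p(t) = 2 - 213 = -211)
A = 7931912/37119 (A = -211/(37119/(-37592)) = -211/(37119*(-1/37592)) = -211/(-37119/37592) = -211*(-37592/37119) = 7931912/37119 ≈ 213.69)
U(L) = (74 + L)/(2*L) (U(L) = (74 + L)/((2*L)) = (74 + L)*(1/(2*L)) = (74 + L)/(2*L))
U(-5*(E(-1, -1) - 2)) + A = (74 - 5*(-1 - 2))/(2*((-5*(-1 - 2)))) + 7931912/37119 = (74 - 5*(-3))/(2*((-5*(-3)))) + 7931912/37119 = (½)*(74 + 15)/15 + 7931912/37119 = (½)*(1/15)*89 + 7931912/37119 = 89/30 + 7931912/37119 = 80420317/371190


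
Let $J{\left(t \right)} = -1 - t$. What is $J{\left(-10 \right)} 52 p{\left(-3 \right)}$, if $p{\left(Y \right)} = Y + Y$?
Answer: $-2808$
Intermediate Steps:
$p{\left(Y \right)} = 2 Y$
$J{\left(-10 \right)} 52 p{\left(-3 \right)} = \left(-1 - -10\right) 52 \cdot 2 \left(-3\right) = \left(-1 + 10\right) 52 \left(-6\right) = 9 \cdot 52 \left(-6\right) = 468 \left(-6\right) = -2808$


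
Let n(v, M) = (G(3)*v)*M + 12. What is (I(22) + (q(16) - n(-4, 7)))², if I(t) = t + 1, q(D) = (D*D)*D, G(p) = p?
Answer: 17564481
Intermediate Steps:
q(D) = D³ (q(D) = D²*D = D³)
I(t) = 1 + t
n(v, M) = 12 + 3*M*v (n(v, M) = (3*v)*M + 12 = 3*M*v + 12 = 12 + 3*M*v)
(I(22) + (q(16) - n(-4, 7)))² = ((1 + 22) + (16³ - (12 + 3*7*(-4))))² = (23 + (4096 - (12 - 84)))² = (23 + (4096 - 1*(-72)))² = (23 + (4096 + 72))² = (23 + 4168)² = 4191² = 17564481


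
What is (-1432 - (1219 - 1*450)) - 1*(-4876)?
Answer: 2675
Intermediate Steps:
(-1432 - (1219 - 1*450)) - 1*(-4876) = (-1432 - (1219 - 450)) + 4876 = (-1432 - 1*769) + 4876 = (-1432 - 769) + 4876 = -2201 + 4876 = 2675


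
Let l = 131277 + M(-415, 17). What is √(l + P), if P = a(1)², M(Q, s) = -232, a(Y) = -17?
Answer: √131334 ≈ 362.40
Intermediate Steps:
P = 289 (P = (-17)² = 289)
l = 131045 (l = 131277 - 232 = 131045)
√(l + P) = √(131045 + 289) = √131334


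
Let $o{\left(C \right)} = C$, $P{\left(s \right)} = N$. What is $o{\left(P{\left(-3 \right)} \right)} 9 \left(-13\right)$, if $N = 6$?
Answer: $-702$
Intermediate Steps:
$P{\left(s \right)} = 6$
$o{\left(P{\left(-3 \right)} \right)} 9 \left(-13\right) = 6 \cdot 9 \left(-13\right) = 54 \left(-13\right) = -702$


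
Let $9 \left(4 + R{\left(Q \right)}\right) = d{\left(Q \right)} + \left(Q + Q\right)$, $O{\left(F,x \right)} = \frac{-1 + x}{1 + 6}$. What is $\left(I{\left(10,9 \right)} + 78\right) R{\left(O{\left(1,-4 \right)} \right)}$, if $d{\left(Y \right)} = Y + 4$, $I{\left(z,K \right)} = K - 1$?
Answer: $- \frac{20554}{63} \approx -326.25$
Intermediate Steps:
$O{\left(F,x \right)} = - \frac{1}{7} + \frac{x}{7}$ ($O{\left(F,x \right)} = \frac{-1 + x}{7} = \left(-1 + x\right) \frac{1}{7} = - \frac{1}{7} + \frac{x}{7}$)
$I{\left(z,K \right)} = -1 + K$ ($I{\left(z,K \right)} = K - 1 = -1 + K$)
$d{\left(Y \right)} = 4 + Y$
$R{\left(Q \right)} = - \frac{32}{9} + \frac{Q}{3}$ ($R{\left(Q \right)} = -4 + \frac{\left(4 + Q\right) + \left(Q + Q\right)}{9} = -4 + \frac{\left(4 + Q\right) + 2 Q}{9} = -4 + \frac{4 + 3 Q}{9} = -4 + \left(\frac{4}{9} + \frac{Q}{3}\right) = - \frac{32}{9} + \frac{Q}{3}$)
$\left(I{\left(10,9 \right)} + 78\right) R{\left(O{\left(1,-4 \right)} \right)} = \left(\left(-1 + 9\right) + 78\right) \left(- \frac{32}{9} + \frac{- \frac{1}{7} + \frac{1}{7} \left(-4\right)}{3}\right) = \left(8 + 78\right) \left(- \frac{32}{9} + \frac{- \frac{1}{7} - \frac{4}{7}}{3}\right) = 86 \left(- \frac{32}{9} + \frac{1}{3} \left(- \frac{5}{7}\right)\right) = 86 \left(- \frac{32}{9} - \frac{5}{21}\right) = 86 \left(- \frac{239}{63}\right) = - \frac{20554}{63}$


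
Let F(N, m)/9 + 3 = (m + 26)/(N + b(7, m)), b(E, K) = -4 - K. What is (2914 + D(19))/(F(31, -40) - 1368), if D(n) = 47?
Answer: -22043/10399 ≈ -2.1197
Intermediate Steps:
F(N, m) = -27 + 9*(26 + m)/(-4 + N - m) (F(N, m) = -27 + 9*((m + 26)/(N + (-4 - m))) = -27 + 9*((26 + m)/(-4 + N - m)) = -27 + 9*(26 + m)/(-4 + N - m))
(2914 + D(19))/(F(31, -40) - 1368) = (2914 + 47)/(9*(-38 - 4*(-40) + 3*31)/(4 - 40 - 1*31) - 1368) = 2961/(9*(-38 + 160 + 93)/(4 - 40 - 31) - 1368) = 2961/(9*215/(-67) - 1368) = 2961/(9*(-1/67)*215 - 1368) = 2961/(-1935/67 - 1368) = 2961/(-93591/67) = 2961*(-67/93591) = -22043/10399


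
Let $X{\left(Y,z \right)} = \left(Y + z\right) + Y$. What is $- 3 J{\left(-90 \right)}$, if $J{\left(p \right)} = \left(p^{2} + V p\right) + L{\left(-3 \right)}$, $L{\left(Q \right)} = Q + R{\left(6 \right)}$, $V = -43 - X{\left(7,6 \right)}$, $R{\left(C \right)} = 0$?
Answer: $-41301$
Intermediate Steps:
$X{\left(Y,z \right)} = z + 2 Y$
$V = -63$ ($V = -43 - \left(6 + 2 \cdot 7\right) = -43 - \left(6 + 14\right) = -43 - 20 = -63$)
$L{\left(Q \right)} = Q$ ($L{\left(Q \right)} = Q + 0 = Q$)
$J{\left(p \right)} = -3 + p^{2} - 63 p$ ($J{\left(p \right)} = \left(p^{2} - 63 p\right) - 3 = -3 + p^{2} - 63 p$)
$- 3 J{\left(-90 \right)} = - 3 \left(-3 + \left(-90\right)^{2} - -5670\right) = - 3 \left(-3 + 8100 + 5670\right) = \left(-3\right) 13767 = -41301$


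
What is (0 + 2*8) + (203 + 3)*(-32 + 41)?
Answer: 1870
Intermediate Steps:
(0 + 2*8) + (203 + 3)*(-32 + 41) = (0 + 16) + 206*9 = 16 + 1854 = 1870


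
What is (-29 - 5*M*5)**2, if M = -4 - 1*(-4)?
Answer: 841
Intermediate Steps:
M = 0 (M = -4 + 4 = 0)
(-29 - 5*M*5)**2 = (-29 - 5*0*5)**2 = (-29 + 0*5)**2 = (-29 + 0)**2 = (-29)**2 = 841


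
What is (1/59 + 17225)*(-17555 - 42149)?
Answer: -60675742304/59 ≈ -1.0284e+9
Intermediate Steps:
(1/59 + 17225)*(-17555 - 42149) = (1/59 + 17225)*(-59704) = (1016276/59)*(-59704) = -60675742304/59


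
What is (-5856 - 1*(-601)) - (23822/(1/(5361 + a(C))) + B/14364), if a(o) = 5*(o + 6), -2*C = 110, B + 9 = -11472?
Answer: -583554766489/4788 ≈ -1.2188e+8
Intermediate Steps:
B = -11481 (B = -9 - 11472 = -11481)
C = -55 (C = -½*110 = -55)
a(o) = 30 + 5*o (a(o) = 5*(6 + o) = 30 + 5*o)
(-5856 - 1*(-601)) - (23822/(1/(5361 + a(C))) + B/14364) = (-5856 - 1*(-601)) - (23822/(1/(5361 + (30 + 5*(-55)))) - 11481/14364) = (-5856 + 601) - (23822/(1/(5361 + (30 - 275))) - 11481*1/14364) = -5255 - (23822/(1/(5361 - 245)) - 3827/4788) = -5255 - (23822/(1/5116) - 3827/4788) = -5255 - (23822*5116 - 3827/4788) = -5255 - (121873352 - 3827/4788) = -5255 - 1*583529605549/4788 = -5255 - 583529605549/4788 = -583554766489/4788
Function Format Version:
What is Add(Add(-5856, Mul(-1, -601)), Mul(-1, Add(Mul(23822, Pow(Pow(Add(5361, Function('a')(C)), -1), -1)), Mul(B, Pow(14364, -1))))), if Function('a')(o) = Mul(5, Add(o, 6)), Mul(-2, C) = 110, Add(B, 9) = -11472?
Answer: Rational(-583554766489, 4788) ≈ -1.2188e+8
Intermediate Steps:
B = -11481 (B = Add(-9, -11472) = -11481)
C = -55 (C = Mul(Rational(-1, 2), 110) = -55)
Function('a')(o) = Add(30, Mul(5, o)) (Function('a')(o) = Mul(5, Add(6, o)) = Add(30, Mul(5, o)))
Add(Add(-5856, Mul(-1, -601)), Mul(-1, Add(Mul(23822, Pow(Pow(Add(5361, Function('a')(C)), -1), -1)), Mul(B, Pow(14364, -1))))) = Add(Add(-5856, Mul(-1, -601)), Mul(-1, Add(Mul(23822, Pow(Pow(Add(5361, Add(30, Mul(5, -55))), -1), -1)), Mul(-11481, Pow(14364, -1))))) = Add(Add(-5856, 601), Mul(-1, Add(Mul(23822, Pow(Pow(Add(5361, Add(30, -275)), -1), -1)), Mul(-11481, Rational(1, 14364))))) = Add(-5255, Mul(-1, Add(Mul(23822, Pow(Pow(Add(5361, -245), -1), -1)), Rational(-3827, 4788)))) = Add(-5255, Mul(-1, Add(Mul(23822, Pow(Pow(5116, -1), -1)), Rational(-3827, 4788)))) = Add(-5255, Mul(-1, Add(Mul(23822, Pow(Rational(1, 5116), -1)), Rational(-3827, 4788)))) = Add(-5255, Mul(-1, Add(Mul(23822, 5116), Rational(-3827, 4788)))) = Add(-5255, Mul(-1, Add(121873352, Rational(-3827, 4788)))) = Add(-5255, Mul(-1, Rational(583529605549, 4788))) = Add(-5255, Rational(-583529605549, 4788)) = Rational(-583554766489, 4788)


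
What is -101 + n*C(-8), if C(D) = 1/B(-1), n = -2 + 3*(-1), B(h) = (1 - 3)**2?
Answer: -409/4 ≈ -102.25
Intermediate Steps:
B(h) = 4 (B(h) = (-2)**2 = 4)
n = -5 (n = -2 - 3 = -5)
C(D) = 1/4
-101 + n*C(-8) = -101 - 5*1/4 = -101 - 5/4 = -409/4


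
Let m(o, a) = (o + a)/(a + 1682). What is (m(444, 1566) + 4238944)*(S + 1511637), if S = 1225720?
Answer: 2692013096200111/232 ≈ 1.1604e+13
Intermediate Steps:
m(o, a) = (a + o)/(1682 + a)
(m(444, 1566) + 4238944)*(S + 1511637) = ((1566 + 444)/(1682 + 1566) + 4238944)*(1225720 + 1511637) = (2010/3248 + 4238944)*2737357 = ((1/3248)*2010 + 4238944)*2737357 = (1005/1624 + 4238944)*2737357 = (6884046061/1624)*2737357 = 2692013096200111/232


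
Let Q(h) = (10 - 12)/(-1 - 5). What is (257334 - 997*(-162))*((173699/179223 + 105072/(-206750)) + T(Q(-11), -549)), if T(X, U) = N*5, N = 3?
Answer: 39992743370714752/6175725875 ≈ 6.4758e+6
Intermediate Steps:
Q(h) = ⅓ (Q(h) = -2/(-6) = -2*(-⅙) = ⅓)
T(X, U) = 15 (T(X, U) = 3*5 = 15)
(257334 - 997*(-162))*((173699/179223 + 105072/(-206750)) + T(Q(-11), -549)) = (257334 - 997*(-162))*((173699/179223 + 105072/(-206750)) + 15) = (257334 + 161514)*((173699*(1/179223) + 105072*(-1/206750)) + 15) = 418848*((173699/179223 - 52536/103375) + 15) = 418848*(8540474597/18527177625 + 15) = 418848*(286448138972/18527177625) = 39992743370714752/6175725875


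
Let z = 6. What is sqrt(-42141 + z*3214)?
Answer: I*sqrt(22857) ≈ 151.19*I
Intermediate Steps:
sqrt(-42141 + z*3214) = sqrt(-42141 + 6*3214) = sqrt(-42141 + 19284) = sqrt(-22857) = I*sqrt(22857)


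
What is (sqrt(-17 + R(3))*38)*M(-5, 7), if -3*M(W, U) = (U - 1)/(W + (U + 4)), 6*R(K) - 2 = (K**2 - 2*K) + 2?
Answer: -19*I*sqrt(570)/9 ≈ -50.402*I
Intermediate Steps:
R(K) = 2/3 - K/3 + K**2/6 (R(K) = 1/3 + ((K**2 - 2*K) + 2)/6 = 1/3 + (2 + K**2 - 2*K)/6 = 1/3 + (1/3 - K/3 + K**2/6) = 2/3 - K/3 + K**2/6)
M(W, U) = -(-1 + U)/(3*(4 + U + W)) (M(W, U) = -(U - 1)/(3*(W + (U + 4))) = -(-1 + U)/(3*(W + (4 + U))) = -(-1 + U)/(3*(4 + U + W)))
(sqrt(-17 + R(3))*38)*M(-5, 7) = (sqrt(-17 + (2/3 - 1/3*3 + (1/6)*3**2))*38)*((1 - 1*7)/(3*(4 + 7 - 5))) = (sqrt(-17 + (2/3 - 1 + (1/6)*9))*38)*((1/3)*(1 - 7)/6) = (sqrt(-17 + (2/3 - 1 + 3/2))*38)*((1/3)*(1/6)*(-6)) = (sqrt(-17 + 7/6)*38)*(-1/3) = (sqrt(-95/6)*38)*(-1/3) = ((I*sqrt(570)/6)*38)*(-1/3) = (19*I*sqrt(570)/3)*(-1/3) = -19*I*sqrt(570)/9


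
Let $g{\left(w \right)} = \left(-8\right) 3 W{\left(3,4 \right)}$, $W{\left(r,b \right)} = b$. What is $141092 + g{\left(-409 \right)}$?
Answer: $140996$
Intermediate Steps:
$g{\left(w \right)} = -96$ ($g{\left(w \right)} = \left(-8\right) 3 \cdot 4 = \left(-24\right) 4 = -96$)
$141092 + g{\left(-409 \right)} = 141092 - 96 = 140996$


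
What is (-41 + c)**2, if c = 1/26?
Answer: 1134225/676 ≈ 1677.8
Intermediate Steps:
c = 1/26 ≈ 0.038462
(-41 + c)**2 = (-41 + 1/26)**2 = (-1065/26)**2 = 1134225/676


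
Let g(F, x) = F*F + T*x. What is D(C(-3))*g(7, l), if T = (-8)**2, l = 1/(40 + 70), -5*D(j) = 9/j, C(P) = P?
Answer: 8181/275 ≈ 29.749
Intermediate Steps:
D(j) = -9/(5*j)
l = 1/110 ≈ 0.0090909
T = 64
g(F, x) = F**2 + 64*x (g(F, x) = F*F + 64*x = F**2 + 64*x)
D(C(-3))*g(7, l) = (-9/5/(-3))*(7**2 + 64*(1/110)) = (-9/5*(-1/3))*(49 + 32/55) = (3/5)*(2727/55) = 8181/275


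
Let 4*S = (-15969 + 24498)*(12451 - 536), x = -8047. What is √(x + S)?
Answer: √101590847/2 ≈ 5039.6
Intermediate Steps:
S = 101623035/4 (S = ((-15969 + 24498)*(12451 - 536))/4 = (8529*11915)/4 = (¼)*101623035 = 101623035/4 ≈ 2.5406e+7)
√(x + S) = √(-8047 + 101623035/4) = √(101590847/4) = √101590847/2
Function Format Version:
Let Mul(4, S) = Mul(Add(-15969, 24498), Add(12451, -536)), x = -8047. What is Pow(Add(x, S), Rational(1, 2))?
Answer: Mul(Rational(1, 2), Pow(101590847, Rational(1, 2))) ≈ 5039.6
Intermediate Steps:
S = Rational(101623035, 4) (S = Mul(Rational(1, 4), Mul(Add(-15969, 24498), Add(12451, -536))) = Mul(Rational(1, 4), Mul(8529, 11915)) = Mul(Rational(1, 4), 101623035) = Rational(101623035, 4) ≈ 2.5406e+7)
Pow(Add(x, S), Rational(1, 2)) = Pow(Add(-8047, Rational(101623035, 4)), Rational(1, 2)) = Pow(Rational(101590847, 4), Rational(1, 2)) = Mul(Rational(1, 2), Pow(101590847, Rational(1, 2)))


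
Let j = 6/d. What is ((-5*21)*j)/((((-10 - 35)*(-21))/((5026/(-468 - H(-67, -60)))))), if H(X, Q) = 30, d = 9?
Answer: 5026/6723 ≈ 0.74758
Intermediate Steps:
j = 2/3 (j = 6/9 = 6*(1/9) = 2/3 ≈ 0.66667)
((-5*21)*j)/((((-10 - 35)*(-21))/((5026/(-468 - H(-67, -60)))))) = (-5*21*(2/3))/((((-10 - 35)*(-21))/((5026/(-468 - 1*30))))) = (-105*2/3)/(((-45*(-21))/((5026/(-468 - 30))))) = -70/(945/((5026/(-498)))) = -70/(945/((5026*(-1/498)))) = -70/(945/(-2513/249)) = -70/(945*(-249/2513)) = -70/(-33615/359) = -70*(-359/33615) = 5026/6723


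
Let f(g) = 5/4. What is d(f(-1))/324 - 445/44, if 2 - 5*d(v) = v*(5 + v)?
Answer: -961541/95040 ≈ -10.117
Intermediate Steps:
f(g) = 5/4 (f(g) = 5*(¼) = 5/4)
d(v) = ⅖ - v*(5 + v)/5
d(f(-1))/324 - 445/44 = (⅖ - 1*5/4 - (5/4)²/5)/324 - 445/44 = (⅖ - 5/4 - ⅕*25/16)*(1/324) - 445*1/44 = (⅖ - 5/4 - 5/16)*(1/324) - 445/44 = -93/80*1/324 - 445/44 = -31/8640 - 445/44 = -961541/95040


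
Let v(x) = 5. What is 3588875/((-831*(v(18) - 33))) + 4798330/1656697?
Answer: 865332284045/5506860828 ≈ 157.14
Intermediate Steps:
3588875/((-831*(v(18) - 33))) + 4798330/1656697 = 3588875/((-831*(5 - 33))) + 4798330/1656697 = 3588875/((-831*(-28))) + 4798330*(1/1656697) = 3588875/23268 + 4798330/1656697 = 865332284045/5506860828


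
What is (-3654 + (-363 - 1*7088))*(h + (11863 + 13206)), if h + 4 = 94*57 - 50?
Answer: -337292165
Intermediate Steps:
h = 5304 (h = -4 + (94*57 - 50) = -4 + (5358 - 50) = -4 + 5308 = 5304)
(-3654 + (-363 - 1*7088))*(h + (11863 + 13206)) = (-3654 + (-363 - 1*7088))*(5304 + (11863 + 13206)) = (-3654 + (-363 - 7088))*(5304 + 25069) = (-3654 - 7451)*30373 = -11105*30373 = -337292165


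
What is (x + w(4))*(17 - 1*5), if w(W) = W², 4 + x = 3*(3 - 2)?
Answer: 180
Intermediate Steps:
x = -1 (x = -4 + 3*(3 - 2) = -4 + 3*1 = -4 + 3 = -1)
(x + w(4))*(17 - 1*5) = (-1 + 4²)*(17 - 1*5) = (-1 + 16)*(17 - 5) = 15*12 = 180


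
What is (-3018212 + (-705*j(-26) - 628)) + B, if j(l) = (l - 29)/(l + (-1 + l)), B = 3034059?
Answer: 767832/53 ≈ 14487.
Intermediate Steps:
j(l) = (-29 + l)/(-1 + 2*l)
(-3018212 + (-705*j(-26) - 628)) + B = (-3018212 + (-705*(-29 - 26)/(-1 + 2*(-26)) - 628)) + 3034059 = (-3018212 + (-705*(-55)/(-1 - 52) - 628)) + 3034059 = (-3018212 + (-705*(-55)/(-53) - 628)) + 3034059 = (-3018212 + (-(-705)*(-55)/53 - 628)) + 3034059 = (-3018212 + (-705*55/53 - 628)) + 3034059 = (-3018212 + (-38775/53 - 628)) + 3034059 = (-3018212 - 72059/53) + 3034059 = -160037295/53 + 3034059 = 767832/53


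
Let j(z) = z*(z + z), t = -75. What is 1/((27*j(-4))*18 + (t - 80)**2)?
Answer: 1/39577 ≈ 2.5267e-5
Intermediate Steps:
j(z) = 2*z**2 (j(z) = z*(2*z) = 2*z**2)
1/((27*j(-4))*18 + (t - 80)**2) = 1/((27*(2*(-4)**2))*18 + (-75 - 80)**2) = 1/((27*(2*16))*18 + (-155)**2) = 1/((27*32)*18 + 24025) = 1/(864*18 + 24025) = 1/(15552 + 24025) = 1/39577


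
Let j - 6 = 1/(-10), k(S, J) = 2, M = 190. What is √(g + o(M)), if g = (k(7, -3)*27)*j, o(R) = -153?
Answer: 6*√115/5 ≈ 12.869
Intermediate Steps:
j = 59/10 (j = 6 + 1/(-10) = 6 - ⅒ = 59/10 ≈ 5.9000)
g = 1593/5 (g = (2*27)*(59/10) = 54*(59/10) = 1593/5 ≈ 318.60)
√(g + o(M)) = √(1593/5 - 153) = √(828/5) = 6*√115/5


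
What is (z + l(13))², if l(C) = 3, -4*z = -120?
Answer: 1089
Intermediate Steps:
z = 30 (z = -¼*(-120) = 30)
(z + l(13))² = (30 + 3)² = 33² = 1089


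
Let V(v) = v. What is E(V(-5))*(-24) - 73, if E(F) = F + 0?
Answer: 47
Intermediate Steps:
E(F) = F
E(V(-5))*(-24) - 73 = -5*(-24) - 73 = 120 - 73 = 47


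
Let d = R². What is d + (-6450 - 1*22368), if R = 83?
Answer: -21929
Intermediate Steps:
d = 6889 (d = 83² = 6889)
d + (-6450 - 1*22368) = 6889 + (-6450 - 1*22368) = 6889 + (-6450 - 22368) = 6889 - 28818 = -21929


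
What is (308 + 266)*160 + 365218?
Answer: 457058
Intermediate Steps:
(308 + 266)*160 + 365218 = 574*160 + 365218 = 91840 + 365218 = 457058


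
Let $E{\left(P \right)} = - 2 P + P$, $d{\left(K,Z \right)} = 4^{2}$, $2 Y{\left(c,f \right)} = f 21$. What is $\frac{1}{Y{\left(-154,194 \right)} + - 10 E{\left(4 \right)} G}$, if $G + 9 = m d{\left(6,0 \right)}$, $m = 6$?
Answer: $\frac{1}{5517} \approx 0.00018126$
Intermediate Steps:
$Y{\left(c,f \right)} = \frac{21 f}{2}$ ($Y{\left(c,f \right)} = \frac{f 21}{2} = \frac{21 f}{2}$)
$d{\left(K,Z \right)} = 16$
$E{\left(P \right)} = - P$
$G = 87$ ($G = -9 + 6 \cdot 16 = -9 + 96 = 87$)
$\frac{1}{Y{\left(-154,194 \right)} + - 10 E{\left(4 \right)} G} = \frac{1}{\frac{21}{2} \cdot 194 + - 10 \left(\left(-1\right) 4\right) 87} = \frac{1}{2037 + \left(-10\right) \left(-4\right) 87} = \frac{1}{2037 + 40 \cdot 87} = \frac{1}{2037 + 3480} = \frac{1}{5517}$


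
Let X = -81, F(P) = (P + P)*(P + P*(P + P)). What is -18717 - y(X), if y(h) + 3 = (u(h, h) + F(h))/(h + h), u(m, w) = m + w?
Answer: -31756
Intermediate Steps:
F(P) = 2*P*(P + 2*P**2) (F(P) = (2*P)*(P + P*(2*P)) = (2*P)*(P + 2*P**2) = 2*P*(P + 2*P**2))
y(h) = -3 + (2*h + h**2*(2 + 4*h))/(2*h) (y(h) = -3 + ((h + h) + h**2*(2 + 4*h))/(h + h) = -3 + (2*h + h**2*(2 + 4*h))/((2*h)) = -3 + (2*h + h**2*(2 + 4*h))*(1/(2*h)) = -3 + (2*h + h**2*(2 + 4*h))/(2*h))
-18717 - y(X) = -18717 - (-2 - 81*(1 + 2*(-81))) = -18717 - (-2 - 81*(1 - 162)) = -18717 - (-2 - 81*(-161)) = -18717 - (-2 + 13041) = -18717 - 1*13039 = -18717 - 13039 = -31756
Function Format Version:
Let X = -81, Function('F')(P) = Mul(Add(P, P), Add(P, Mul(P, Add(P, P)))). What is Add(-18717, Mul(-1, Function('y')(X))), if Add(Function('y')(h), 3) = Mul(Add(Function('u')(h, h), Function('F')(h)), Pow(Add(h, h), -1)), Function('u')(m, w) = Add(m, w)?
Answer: -31756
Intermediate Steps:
Function('F')(P) = Mul(2, P, Add(P, Mul(2, Pow(P, 2)))) (Function('F')(P) = Mul(Mul(2, P), Add(P, Mul(P, Mul(2, P)))) = Mul(Mul(2, P), Add(P, Mul(2, Pow(P, 2)))) = Mul(2, P, Add(P, Mul(2, Pow(P, 2)))))
Function('y')(h) = Add(-3, Mul(Rational(1, 2), Pow(h, -1), Add(Mul(2, h), Mul(Pow(h, 2), Add(2, Mul(4, h)))))) (Function('y')(h) = Add(-3, Mul(Add(Add(h, h), Mul(Pow(h, 2), Add(2, Mul(4, h)))), Pow(Add(h, h), -1))) = Add(-3, Mul(Add(Mul(2, h), Mul(Pow(h, 2), Add(2, Mul(4, h)))), Pow(Mul(2, h), -1))) = Add(-3, Mul(Add(Mul(2, h), Mul(Pow(h, 2), Add(2, Mul(4, h)))), Mul(Rational(1, 2), Pow(h, -1)))) = Add(-3, Mul(Rational(1, 2), Pow(h, -1), Add(Mul(2, h), Mul(Pow(h, 2), Add(2, Mul(4, h)))))))
Add(-18717, Mul(-1, Function('y')(X))) = Add(-18717, Mul(-1, Add(-2, Mul(-81, Add(1, Mul(2, -81)))))) = Add(-18717, Mul(-1, Add(-2, Mul(-81, Add(1, -162))))) = Add(-18717, Mul(-1, Add(-2, Mul(-81, -161)))) = Add(-18717, Mul(-1, Add(-2, 13041))) = Add(-18717, Mul(-1, 13039)) = Add(-18717, -13039) = -31756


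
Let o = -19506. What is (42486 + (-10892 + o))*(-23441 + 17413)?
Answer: -72866464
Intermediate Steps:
(42486 + (-10892 + o))*(-23441 + 17413) = (42486 + (-10892 - 19506))*(-23441 + 17413) = (42486 - 30398)*(-6028) = 12088*(-6028) = -72866464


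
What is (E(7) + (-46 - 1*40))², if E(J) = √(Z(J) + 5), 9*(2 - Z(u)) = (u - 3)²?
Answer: (258 - √47)²/9 ≈ 7008.2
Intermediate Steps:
Z(u) = 2 - (-3 + u)²/9 (Z(u) = 2 - (u - 3)²/9 = 2 - (-3 + u)²/9)
E(J) = √(7 - (-3 + J)²/9) (E(J) = √((2 - (-3 + J)²/9) + 5) = √(7 - (-3 + J)²/9))
(E(7) + (-46 - 1*40))² = (√(63 - (-3 + 7)²)/3 + (-46 - 1*40))² = (√(63 - 1*4²)/3 + (-46 - 40))² = (√(63 - 1*16)/3 - 86)² = (√(63 - 16)/3 - 86)² = (√47/3 - 86)² = (-86 + √47/3)²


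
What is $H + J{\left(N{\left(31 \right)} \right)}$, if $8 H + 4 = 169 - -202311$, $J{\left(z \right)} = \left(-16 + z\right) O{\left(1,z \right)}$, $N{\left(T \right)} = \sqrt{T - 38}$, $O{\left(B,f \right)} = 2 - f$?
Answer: $\frac{50569}{2} + 18 i \sqrt{7} \approx 25285.0 + 47.624 i$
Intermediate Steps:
$N{\left(T \right)} = \sqrt{-38 + T}$
$J{\left(z \right)} = \left(-16 + z\right) \left(2 - z\right)$
$H = \frac{50619}{2}$ ($H = - \frac{1}{2} + \frac{169 - -202311}{8} = - \frac{1}{2} + \frac{169 + 202311}{8} = - \frac{1}{2} + \frac{1}{8} \cdot 202480 = - \frac{1}{2} + 25310 = \frac{50619}{2} \approx 25310.0$)
$H + J{\left(N{\left(31 \right)} \right)} = \frac{50619}{2} - \left(-16 + \sqrt{-38 + 31}\right) \left(-2 + \sqrt{-38 + 31}\right) = \frac{50619}{2} - \left(-16 + \sqrt{-7}\right) \left(-2 + \sqrt{-7}\right) = \frac{50619}{2} - \left(-16 + i \sqrt{7}\right) \left(-2 + i \sqrt{7}\right)$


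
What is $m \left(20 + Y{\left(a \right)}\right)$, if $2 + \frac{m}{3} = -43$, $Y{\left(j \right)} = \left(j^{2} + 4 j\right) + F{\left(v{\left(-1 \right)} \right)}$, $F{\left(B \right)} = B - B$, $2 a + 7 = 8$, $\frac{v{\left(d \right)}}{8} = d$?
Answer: $- \frac{12015}{4} \approx -3003.8$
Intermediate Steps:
$v{\left(d \right)} = 8 d$
$a = \frac{1}{2}$ ($a = - \frac{7}{2} + \frac{1}{2} \cdot 8 = - \frac{7}{2} + 4 = \frac{1}{2} \approx 0.5$)
$F{\left(B \right)} = 0$
$Y{\left(j \right)} = j^{2} + 4 j$ ($Y{\left(j \right)} = \left(j^{2} + 4 j\right) + 0 = j^{2} + 4 j$)
$m = -135$ ($m = -6 + 3 \left(-43\right) = -6 - 129 = -135$)
$m \left(20 + Y{\left(a \right)}\right) = - 135 \left(20 + \frac{4 + \frac{1}{2}}{2}\right) = - 135 \left(20 + \frac{1}{2} \cdot \frac{9}{2}\right) = - 135 \left(20 + \frac{9}{4}\right) = \left(-135\right) \frac{89}{4} = - \frac{12015}{4}$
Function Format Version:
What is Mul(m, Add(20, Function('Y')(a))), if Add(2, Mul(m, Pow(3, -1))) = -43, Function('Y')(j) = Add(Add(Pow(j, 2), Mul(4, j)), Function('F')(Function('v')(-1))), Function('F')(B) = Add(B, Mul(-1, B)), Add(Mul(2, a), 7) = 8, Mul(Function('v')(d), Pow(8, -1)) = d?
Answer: Rational(-12015, 4) ≈ -3003.8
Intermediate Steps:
Function('v')(d) = Mul(8, d)
a = Rational(1, 2) (a = Add(Rational(-7, 2), Mul(Rational(1, 2), 8)) = Add(Rational(-7, 2), 4) = Rational(1, 2) ≈ 0.50000)
Function('F')(B) = 0
Function('Y')(j) = Add(Pow(j, 2), Mul(4, j)) (Function('Y')(j) = Add(Add(Pow(j, 2), Mul(4, j)), 0) = Add(Pow(j, 2), Mul(4, j)))
m = -135 (m = Add(-6, Mul(3, -43)) = Add(-6, -129) = -135)
Mul(m, Add(20, Function('Y')(a))) = Mul(-135, Add(20, Mul(Rational(1, 2), Add(4, Rational(1, 2))))) = Mul(-135, Add(20, Mul(Rational(1, 2), Rational(9, 2)))) = Mul(-135, Add(20, Rational(9, 4))) = Mul(-135, Rational(89, 4)) = Rational(-12015, 4)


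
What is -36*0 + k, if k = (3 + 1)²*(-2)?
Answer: -32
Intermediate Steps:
k = -32 (k = 4²*(-2) = 16*(-2) = -32)
-36*0 + k = -36*0 - 32 = 0 - 32 = -32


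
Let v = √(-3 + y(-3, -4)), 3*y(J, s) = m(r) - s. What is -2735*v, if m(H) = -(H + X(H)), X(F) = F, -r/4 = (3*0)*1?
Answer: -2735*I*√15/3 ≈ -3530.9*I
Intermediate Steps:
r = 0 (r = -4*3*0 = -0 = -4*0 = 0)
m(H) = -2*H (m(H) = -(H + H) = -2*H)
y(J, s) = -s/3 (y(J, s) = (-2*0 - s)/3 = (0 - s)/3 = (-s)/3 = -s/3)
v = I*√15/3 (v = √(-3 - ⅓*(-4)) = √(-3 + 4/3) = √(-5/3) = I*√15/3 ≈ 1.291*I)
-2735*v = -2735*I*√15/3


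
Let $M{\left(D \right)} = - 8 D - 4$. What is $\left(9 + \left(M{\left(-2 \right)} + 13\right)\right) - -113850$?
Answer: $113884$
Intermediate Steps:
$M{\left(D \right)} = -4 - 8 D$
$\left(9 + \left(M{\left(-2 \right)} + 13\right)\right) - -113850 = \left(9 + \left(\left(-4 - -16\right) + 13\right)\right) - -113850 = \left(9 + \left(\left(-4 + 16\right) + 13\right)\right) + 113850 = \left(9 + \left(12 + 13\right)\right) + 113850 = \left(9 + 25\right) + 113850 = 34 + 113850 = 113884$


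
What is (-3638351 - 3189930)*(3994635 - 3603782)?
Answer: -2668854113693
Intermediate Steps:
(-3638351 - 3189930)*(3994635 - 3603782) = -6828281*390853 = -2668854113693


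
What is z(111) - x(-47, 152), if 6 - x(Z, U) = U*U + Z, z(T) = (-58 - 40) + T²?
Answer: 35274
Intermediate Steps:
z(T) = -98 + T²
x(Z, U) = 6 - Z - U² (x(Z, U) = 6 - (U*U + Z) = 6 - (U² + Z) = 6 - (Z + U²) = 6 + (-Z - U²) = 6 - Z - U²)
z(111) - x(-47, 152) = (-98 + 111²) - (6 - 1*(-47) - 1*152²) = (-98 + 12321) - (6 + 47 - 1*23104) = 12223 - (6 + 47 - 23104) = 12223 - 1*(-23051) = 12223 + 23051 = 35274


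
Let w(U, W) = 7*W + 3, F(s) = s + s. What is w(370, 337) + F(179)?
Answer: 2720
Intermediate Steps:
F(s) = 2*s
w(U, W) = 3 + 7*W
w(370, 337) + F(179) = (3 + 7*337) + 2*179 = (3 + 2359) + 358 = 2362 + 358 = 2720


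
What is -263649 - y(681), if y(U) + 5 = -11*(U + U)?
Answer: -248662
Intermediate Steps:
y(U) = -5 - 22*U (y(U) = -5 - 11*(U + U) = -5 - 22*U)
-263649 - y(681) = -263649 - (-5 - 22*681) = -263649 - (-5 - 14982) = -263649 - 1*(-14987) = -263649 + 14987 = -248662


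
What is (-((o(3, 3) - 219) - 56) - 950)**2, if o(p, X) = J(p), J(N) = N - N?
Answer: 455625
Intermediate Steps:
J(N) = 0
o(p, X) = 0
(-((o(3, 3) - 219) - 56) - 950)**2 = (-((0 - 219) - 56) - 950)**2 = (-(-219 - 56) - 950)**2 = (-1*(-275) - 950)**2 = (275 - 950)**2 = (-675)**2 = 455625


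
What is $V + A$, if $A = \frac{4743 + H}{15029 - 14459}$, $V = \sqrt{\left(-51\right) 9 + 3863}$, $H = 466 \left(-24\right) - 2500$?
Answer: $- \frac{8941}{570} + 2 \sqrt{851} \approx 42.658$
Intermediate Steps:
$H = -13684$ ($H = -11184 - 2500 = -13684$)
$V = 2 \sqrt{851}$ ($V = \sqrt{-459 + 3863} = \sqrt{3404} = 2 \sqrt{851} \approx 58.344$)
$A = - \frac{8941}{570}$ ($A = \frac{4743 - 13684}{15029 - 14459} = - \frac{8941}{570} \approx -15.686$)
$V + A = 2 \sqrt{851} - \frac{8941}{570} = - \frac{8941}{570} + 2 \sqrt{851}$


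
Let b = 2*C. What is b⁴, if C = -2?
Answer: 256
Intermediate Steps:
b = -4 (b = 2*(-2) = -4)
b⁴ = (-4)⁴ = 256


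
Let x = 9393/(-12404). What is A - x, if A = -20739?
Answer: -257237163/12404 ≈ -20738.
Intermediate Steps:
x = -9393/12404 (x = 9393*(-1/12404) = -9393/12404 ≈ -0.75726)
A - x = -20739 - 1*(-9393/12404) = -20739 + 9393/12404 = -257237163/12404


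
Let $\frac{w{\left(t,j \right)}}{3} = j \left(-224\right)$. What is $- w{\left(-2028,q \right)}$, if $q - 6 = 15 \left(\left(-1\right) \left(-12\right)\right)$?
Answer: $124992$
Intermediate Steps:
$q = 186$ ($q = 6 + 15 \left(\left(-1\right) \left(-12\right)\right) = 6 + 15 \cdot 12 = 6 + 180 = 186$)
$w{\left(t,j \right)} = - 672 j$ ($w{\left(t,j \right)} = 3 j \left(-224\right) = 3 \left(- 224 j\right) = - 672 j$)
$- w{\left(-2028,q \right)} = - \left(-672\right) 186 = \left(-1\right) \left(-124992\right) = 124992$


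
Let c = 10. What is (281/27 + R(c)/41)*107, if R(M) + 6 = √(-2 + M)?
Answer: 1215413/1107 + 214*√2/41 ≈ 1105.3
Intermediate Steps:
R(M) = -6 + √(-2 + M)
(281/27 + R(c)/41)*107 = (281/27 + (-6 + √(-2 + 10))/41)*107 = (281*(1/27) + (-6 + √8)*(1/41))*107 = (281/27 + (-6 + 2*√2)*(1/41))*107 = (281/27 + (-6/41 + 2*√2/41))*107 = (11359/1107 + 2*√2/41)*107 = 1215413/1107 + 214*√2/41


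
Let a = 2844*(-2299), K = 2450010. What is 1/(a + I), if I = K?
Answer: -1/4088346 ≈ -2.4460e-7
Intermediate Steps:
a = -6538356
I = 2450010
1/(a + I) = 1/(-6538356 + 2450010) = 1/(-4088346) = -1/4088346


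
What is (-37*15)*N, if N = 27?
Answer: -14985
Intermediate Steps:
(-37*15)*N = -37*15*27 = -555*27 = -14985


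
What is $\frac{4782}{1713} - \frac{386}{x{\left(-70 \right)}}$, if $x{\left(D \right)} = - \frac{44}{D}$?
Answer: $- \frac{3839571}{6281} \approx -611.3$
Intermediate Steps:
$\frac{4782}{1713} - \frac{386}{x{\left(-70 \right)}} = \frac{4782}{1713} - \frac{386}{\left(-44\right) \frac{1}{-70}} = 4782 \cdot \frac{1}{1713} - \frac{386}{\left(-44\right) \left(- \frac{1}{70}\right)} = \frac{1594}{571} - \frac{386}{\frac{22}{35}} = \frac{1594}{571} - \frac{6755}{11} = - \frac{3839571}{6281}$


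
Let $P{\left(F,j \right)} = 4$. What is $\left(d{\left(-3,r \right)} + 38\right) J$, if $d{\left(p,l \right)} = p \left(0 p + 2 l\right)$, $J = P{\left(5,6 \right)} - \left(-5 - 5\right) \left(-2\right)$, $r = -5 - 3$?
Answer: $-1376$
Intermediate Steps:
$r = -8$ ($r = -5 - 3 = -8$)
$J = -16$ ($J = 4 - \left(-5 - 5\right) \left(-2\right) = 4 - \left(-10\right) \left(-2\right) = 4 - 20 = -16$)
$d{\left(p,l \right)} = 2 l p$ ($d{\left(p,l \right)} = p \left(0 + 2 l\right) = p 2 l = 2 l p$)
$\left(d{\left(-3,r \right)} + 38\right) J = \left(2 \left(-8\right) \left(-3\right) + 38\right) \left(-16\right) = \left(48 + 38\right) \left(-16\right) = 86 \left(-16\right) = -1376$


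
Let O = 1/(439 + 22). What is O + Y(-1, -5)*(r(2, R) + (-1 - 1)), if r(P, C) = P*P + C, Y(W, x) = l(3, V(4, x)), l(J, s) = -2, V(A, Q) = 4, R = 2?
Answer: -3687/461 ≈ -7.9978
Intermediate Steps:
Y(W, x) = -2
r(P, C) = C + P² (r(P, C) = P² + C = C + P²)
O = 1/461 ≈ 0.0021692
O + Y(-1, -5)*(r(2, R) + (-1 - 1)) = 1/461 - 2*((2 + 2²) + (-1 - 1)) = 1/461 - 2*((2 + 4) - 2) = 1/461 - 2*(6 - 2) = 1/461 - 2*4 = 1/461 - 8 = -3687/461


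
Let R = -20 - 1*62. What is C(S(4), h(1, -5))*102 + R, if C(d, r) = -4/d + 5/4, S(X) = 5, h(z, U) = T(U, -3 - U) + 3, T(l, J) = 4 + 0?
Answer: -361/10 ≈ -36.100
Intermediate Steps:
T(l, J) = 4
h(z, U) = 7 (h(z, U) = 4 + 3 = 7)
R = -82 (R = -20 - 62 = -82)
C(d, r) = 5/4 - 4/d (C(d, r) = -4/d + 5*(1/4) = -4/d + 5/4 = 5/4 - 4/d)
C(S(4), h(1, -5))*102 + R = (5/4 - 4/5)*102 - 82 = (9/20)*102 - 82 = 459/10 - 82 = -361/10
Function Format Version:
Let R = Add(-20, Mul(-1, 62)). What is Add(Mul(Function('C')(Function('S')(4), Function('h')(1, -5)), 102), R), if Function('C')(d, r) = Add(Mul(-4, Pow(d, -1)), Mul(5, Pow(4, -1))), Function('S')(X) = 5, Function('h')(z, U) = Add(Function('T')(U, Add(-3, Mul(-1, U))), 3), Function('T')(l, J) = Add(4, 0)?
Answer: Rational(-361, 10) ≈ -36.100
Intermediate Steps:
Function('T')(l, J) = 4
Function('h')(z, U) = 7 (Function('h')(z, U) = Add(4, 3) = 7)
R = -82 (R = Add(-20, -62) = -82)
Function('C')(d, r) = Add(Rational(5, 4), Mul(-4, Pow(d, -1))) (Function('C')(d, r) = Add(Mul(-4, Pow(d, -1)), Mul(5, Rational(1, 4))) = Add(Mul(-4, Pow(d, -1)), Rational(5, 4)) = Add(Rational(5, 4), Mul(-4, Pow(d, -1))))
Add(Mul(Function('C')(Function('S')(4), Function('h')(1, -5)), 102), R) = Add(Mul(Add(Rational(5, 4), Mul(-4, Pow(5, -1))), 102), -82) = Add(Mul(Add(Rational(5, 4), Mul(-4, Rational(1, 5))), 102), -82) = Add(Mul(Add(Rational(5, 4), Rational(-4, 5)), 102), -82) = Add(Mul(Rational(9, 20), 102), -82) = Add(Rational(459, 10), -82) = Rational(-361, 10)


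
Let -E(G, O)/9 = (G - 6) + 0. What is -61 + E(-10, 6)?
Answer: 83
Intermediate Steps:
E(G, O) = 54 - 9*G (E(G, O) = -9*((G - 6) + 0) = -9*((-6 + G) + 0) = -9*(-6 + G) = 54 - 9*G)
-61 + E(-10, 6) = -61 + (54 - 9*(-10)) = -61 + (54 + 90) = -61 + 144 = 83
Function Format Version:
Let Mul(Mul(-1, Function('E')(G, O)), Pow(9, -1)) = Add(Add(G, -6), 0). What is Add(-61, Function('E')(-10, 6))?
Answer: 83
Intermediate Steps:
Function('E')(G, O) = Add(54, Mul(-9, G)) (Function('E')(G, O) = Mul(-9, Add(Add(G, -6), 0)) = Mul(-9, Add(Add(-6, G), 0)) = Mul(-9, Add(-6, G)) = Add(54, Mul(-9, G)))
Add(-61, Function('E')(-10, 6)) = Add(-61, Add(54, Mul(-9, -10))) = Add(-61, Add(54, 90)) = Add(-61, 144) = 83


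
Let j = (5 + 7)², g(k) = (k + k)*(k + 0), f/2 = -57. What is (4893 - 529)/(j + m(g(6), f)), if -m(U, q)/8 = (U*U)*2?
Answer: -1091/20700 ≈ -0.052705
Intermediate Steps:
f = -114 (f = 2*(-57) = -114)
g(k) = 2*k² (g(k) = (2*k)*k = 2*k²)
m(U, q) = -16*U² (m(U, q) = -8*U*U*2 = -8*U²*2 = -16*U²)
j = 144 (j = 12² = 144)
(4893 - 529)/(j + m(g(6), f)) = (4893 - 529)/(144 - 16*(2*6²)²) = 4364/(144 - 16*(2*36)²) = 4364/(144 - 16*72²) = 4364/(144 - 16*5184) = 4364/(144 - 82944) = 4364/(-82800) = 4364*(-1/82800) = -1091/20700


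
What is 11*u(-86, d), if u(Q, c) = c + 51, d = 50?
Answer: 1111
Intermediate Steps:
u(Q, c) = 51 + c
11*u(-86, d) = 11*(51 + 50) = 11*101 = 1111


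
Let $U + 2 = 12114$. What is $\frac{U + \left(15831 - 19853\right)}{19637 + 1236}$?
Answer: $\frac{8090}{20873} \approx 0.38758$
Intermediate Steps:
$U = 12112$ ($U = -2 + 12114 = 12112$)
$\frac{U + \left(15831 - 19853\right)}{19637 + 1236} = \frac{12112 + \left(15831 - 19853\right)}{19637 + 1236} = \frac{12112 - 4022}{20873} = 8090 \cdot \frac{1}{20873} = \frac{8090}{20873}$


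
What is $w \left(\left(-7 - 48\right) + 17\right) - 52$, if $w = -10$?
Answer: $328$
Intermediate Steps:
$w \left(\left(-7 - 48\right) + 17\right) - 52 = - 10 \left(\left(-7 - 48\right) + 17\right) - 52 = - 10 \left(-55 + 17\right) - 52 = \left(-10\right) \left(-38\right) - 52 = 380 - 52 = 328$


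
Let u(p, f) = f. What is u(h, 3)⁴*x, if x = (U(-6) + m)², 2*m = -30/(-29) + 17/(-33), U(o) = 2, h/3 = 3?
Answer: 168350625/407044 ≈ 413.59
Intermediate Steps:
h = 9 (h = 3*3 = 9)
m = 497/1914 (m = (-30/(-29) + 17/(-33))/2 = (-30*(-1/29) + 17*(-1/33))/2 = (30/29 - 17/33)/2 = (½)*(497/957) = 497/1914 ≈ 0.25967)
x = 18705625/3663396 (x = (2 + 497/1914)² = (4325/1914)² = 18705625/3663396 ≈ 5.1061)
u(h, 3)⁴*x = 3⁴*(18705625/3663396) = 81*(18705625/3663396) = 168350625/407044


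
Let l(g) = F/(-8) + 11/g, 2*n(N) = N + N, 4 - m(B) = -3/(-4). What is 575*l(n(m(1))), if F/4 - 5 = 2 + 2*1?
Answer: -16675/26 ≈ -641.35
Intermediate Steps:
m(B) = 13/4 (m(B) = 4 - (-3)/(-4) = 4 - (-3)*(-1)/4 = 4 - 1*¾ = 4 - ¾ = 13/4)
n(N) = N (n(N) = (N + N)/2 = (2*N)/2 = N)
F = 36 (F = 20 + 4*(2 + 2*1) = 20 + 4*(2 + 2) = 20 + 4*4 = 20 + 16 = 36)
l(g) = -9/2 + 11/g (l(g) = 36/(-8) + 11/g = 36*(-⅛) + 11/g = -9/2 + 11/g)
575*l(n(m(1))) = 575*(-9/2 + 11/(13/4)) = 575*(-9/2 + 11*(4/13)) = 575*(-9/2 + 44/13) = 575*(-29/26) = -16675/26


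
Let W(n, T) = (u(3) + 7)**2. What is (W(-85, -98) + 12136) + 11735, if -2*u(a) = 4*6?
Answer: 23896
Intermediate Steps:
u(a) = -12 (u(a) = -2*6 = -1/2*24 = -12)
W(n, T) = 25 (W(n, T) = (-12 + 7)**2 = (-5)**2 = 25)
(W(-85, -98) + 12136) + 11735 = (25 + 12136) + 11735 = 12161 + 11735 = 23896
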